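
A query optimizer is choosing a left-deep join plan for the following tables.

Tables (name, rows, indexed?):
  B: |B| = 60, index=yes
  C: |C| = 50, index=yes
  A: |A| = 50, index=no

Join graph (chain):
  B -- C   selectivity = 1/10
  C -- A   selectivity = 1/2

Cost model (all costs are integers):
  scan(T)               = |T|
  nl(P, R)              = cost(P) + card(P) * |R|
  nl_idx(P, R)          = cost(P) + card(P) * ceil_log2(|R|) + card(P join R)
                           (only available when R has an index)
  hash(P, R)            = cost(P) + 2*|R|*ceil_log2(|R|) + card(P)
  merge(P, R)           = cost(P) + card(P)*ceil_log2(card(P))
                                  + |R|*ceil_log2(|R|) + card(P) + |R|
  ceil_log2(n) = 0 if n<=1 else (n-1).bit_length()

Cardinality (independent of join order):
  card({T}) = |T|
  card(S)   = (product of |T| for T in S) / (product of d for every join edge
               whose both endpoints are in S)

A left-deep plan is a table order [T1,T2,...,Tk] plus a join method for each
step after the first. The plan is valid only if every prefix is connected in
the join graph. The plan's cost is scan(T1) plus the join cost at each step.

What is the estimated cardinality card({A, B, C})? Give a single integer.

Tables in S: A(50), B(60), C(50)
Edges inside S: B-C(d=10), C-A(d=2)
numerator = 50 * 60 * 50 = 150000
denominator = 10 * 2 = 20
card(S) = 150000 / 20 = 7500

7500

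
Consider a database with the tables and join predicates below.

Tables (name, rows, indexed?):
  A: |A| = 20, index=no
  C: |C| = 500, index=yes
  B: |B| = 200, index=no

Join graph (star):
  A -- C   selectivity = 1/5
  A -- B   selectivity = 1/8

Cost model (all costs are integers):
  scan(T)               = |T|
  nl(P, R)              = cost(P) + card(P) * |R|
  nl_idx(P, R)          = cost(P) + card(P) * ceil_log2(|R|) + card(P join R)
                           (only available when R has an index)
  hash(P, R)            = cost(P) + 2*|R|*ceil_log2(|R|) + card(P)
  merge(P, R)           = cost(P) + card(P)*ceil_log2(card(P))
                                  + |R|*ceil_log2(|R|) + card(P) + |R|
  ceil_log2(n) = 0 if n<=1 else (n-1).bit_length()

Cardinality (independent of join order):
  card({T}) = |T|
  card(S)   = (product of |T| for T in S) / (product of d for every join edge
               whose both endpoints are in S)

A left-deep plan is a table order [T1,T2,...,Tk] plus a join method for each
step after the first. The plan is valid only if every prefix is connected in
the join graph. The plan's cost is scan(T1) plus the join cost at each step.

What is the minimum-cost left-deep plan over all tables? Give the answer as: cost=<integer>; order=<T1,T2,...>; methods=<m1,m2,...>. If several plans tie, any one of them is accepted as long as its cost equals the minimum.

cost=6400; order=C,A,B; methods=hash,hash

Selinger DP (subsets sized 1..n):
  {A}: scan cost=20, card=20
  {C}: scan cost=500, card=500
  {B}: scan cost=200, card=200
  {AC}: card=2000; try (A,hash)→1200, (C,nl_idx)→2200, (C,merge)→5140, (A,merge)→5620, (C,hash)→9040, (C,nl)→10020 …(+1); best=1200 via (A,hash)
  {AB}: card=500; try (A,hash)→600, (B,merge)→1940, (A,merge)→2120, (B,hash)→3240, (B,nl)→4020, (A,nl)→4200; best=600 via (A,hash)
  {ABC}: card=50000; try (B,hash)→6400, (C,hash)→10100, (C,merge)→10600, (B,merge)→27000, (C,nl_idx)→55100, (C,nl)→250600 …(+1); best=6400 via (B,hash)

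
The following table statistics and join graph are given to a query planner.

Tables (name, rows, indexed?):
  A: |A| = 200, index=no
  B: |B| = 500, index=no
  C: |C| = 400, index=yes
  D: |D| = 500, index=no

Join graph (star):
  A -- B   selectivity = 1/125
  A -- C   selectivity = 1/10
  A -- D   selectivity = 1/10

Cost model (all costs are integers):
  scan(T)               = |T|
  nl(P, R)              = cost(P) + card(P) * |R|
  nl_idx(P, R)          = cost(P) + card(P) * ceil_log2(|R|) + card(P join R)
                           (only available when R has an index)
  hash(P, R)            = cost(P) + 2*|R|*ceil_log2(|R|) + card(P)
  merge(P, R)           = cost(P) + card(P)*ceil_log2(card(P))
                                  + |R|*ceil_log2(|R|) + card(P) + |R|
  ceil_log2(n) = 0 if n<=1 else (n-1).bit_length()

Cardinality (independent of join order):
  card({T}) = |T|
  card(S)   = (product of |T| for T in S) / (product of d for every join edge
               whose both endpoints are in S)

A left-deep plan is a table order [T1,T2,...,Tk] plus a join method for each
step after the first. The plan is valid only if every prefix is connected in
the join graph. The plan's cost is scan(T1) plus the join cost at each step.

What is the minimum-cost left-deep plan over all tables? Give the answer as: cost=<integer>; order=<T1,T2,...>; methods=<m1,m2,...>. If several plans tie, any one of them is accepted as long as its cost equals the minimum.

cost=53200; order=B,A,C,D; methods=hash,hash,hash

Selinger DP (subsets sized 1..n):
  {A}: scan cost=200, card=200
  {B}: scan cost=500, card=500
  {C}: scan cost=400, card=400
  {D}: scan cost=500, card=500
  {AB}: card=800; try (A,hash)→4200, (B,merge)→7000, (A,merge)→7300, (B,hash)→9400, (B,nl)→100200, (A,nl)→100500; best=4200 via (A,hash)
  {AC}: card=8000; try (A,hash)→4000, (C,merge)→6000, (A,merge)→6200, (C,hash)→7600, (C,nl_idx)→10000, (C,nl)→80200 …(+1); best=4000 via (A,hash)
  {AD}: card=10000; try (A,hash)→4200, (D,merge)→7000, (A,merge)→7300, (D,hash)→9400, (D,nl)→100200, (A,nl)→100500; best=4200 via (A,hash)
  {ABC}: card=32000; try (C,hash)→12200, (C,merge)→17000, (B,hash)→21000, (C,nl_idx)→43400, (B,merge)→121000, (C,nl)→324200 …(+1); best=12200 via (C,hash)
  {ABD}: card=40000; try (D,hash)→14000, (D,merge)→18000, (B,hash)→23200, (B,merge)→159200, (D,nl)→404200, (B,nl)→5004200; best=14000 via (D,hash)
  {ACD}: card=400000; try (D,hash)→21000, (C,hash)→21400, (D,merge)→121000, (C,merge)→158200, (C,nl_idx)→494200, (D,nl)→4004000 …(+1); best=21000 via (D,hash)
  {ABCD}: card=1600000; try (D,hash)→53200, (C,hash)→61200, (B,hash)→430000, (D,merge)→529200, (C,merge)→698000, (C,nl_idx)→1974000 …(+4); best=53200 via (D,hash)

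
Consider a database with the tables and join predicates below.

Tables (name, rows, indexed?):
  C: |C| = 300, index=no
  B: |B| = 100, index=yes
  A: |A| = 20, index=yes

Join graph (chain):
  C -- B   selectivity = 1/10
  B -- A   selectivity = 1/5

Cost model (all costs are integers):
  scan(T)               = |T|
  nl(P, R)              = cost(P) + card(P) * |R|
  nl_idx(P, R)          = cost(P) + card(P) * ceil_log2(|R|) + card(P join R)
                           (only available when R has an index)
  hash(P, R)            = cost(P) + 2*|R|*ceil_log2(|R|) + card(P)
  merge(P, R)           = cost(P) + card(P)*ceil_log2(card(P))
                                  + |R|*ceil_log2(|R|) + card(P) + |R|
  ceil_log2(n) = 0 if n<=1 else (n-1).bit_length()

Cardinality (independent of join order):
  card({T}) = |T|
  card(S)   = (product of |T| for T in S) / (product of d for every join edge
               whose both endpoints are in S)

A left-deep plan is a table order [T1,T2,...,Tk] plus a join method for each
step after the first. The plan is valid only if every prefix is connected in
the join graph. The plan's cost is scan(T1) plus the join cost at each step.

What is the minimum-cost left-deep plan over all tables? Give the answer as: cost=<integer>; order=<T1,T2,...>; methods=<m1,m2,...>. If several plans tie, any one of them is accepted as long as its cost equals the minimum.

cost=5200; order=C,B,A; methods=hash,hash

Selinger DP (subsets sized 1..n):
  {C}: scan cost=300, card=300
  {B}: scan cost=100, card=100
  {A}: scan cost=20, card=20
  {BC}: card=3000; try (B,hash)→2000, (C,merge)→3900, (B,merge)→4100, (B,nl_idx)→5400, (C,hash)→5600, (C,nl)→30100 …(+1); best=2000 via (B,hash)
  {AB}: card=400; try (A,hash)→400, (B,nl_idx)→560, (B,merge)→940, (A,nl_idx)→1000, (A,merge)→1020, (B,hash)→1440 …(+2); best=400 via (A,hash)
  {ABC}: card=12000; try (A,hash)→5200, (C,hash)→6200, (C,merge)→7400, (A,nl_idx)→29000, (A,merge)→41120, (A,nl)→62000 …(+1); best=5200 via (A,hash)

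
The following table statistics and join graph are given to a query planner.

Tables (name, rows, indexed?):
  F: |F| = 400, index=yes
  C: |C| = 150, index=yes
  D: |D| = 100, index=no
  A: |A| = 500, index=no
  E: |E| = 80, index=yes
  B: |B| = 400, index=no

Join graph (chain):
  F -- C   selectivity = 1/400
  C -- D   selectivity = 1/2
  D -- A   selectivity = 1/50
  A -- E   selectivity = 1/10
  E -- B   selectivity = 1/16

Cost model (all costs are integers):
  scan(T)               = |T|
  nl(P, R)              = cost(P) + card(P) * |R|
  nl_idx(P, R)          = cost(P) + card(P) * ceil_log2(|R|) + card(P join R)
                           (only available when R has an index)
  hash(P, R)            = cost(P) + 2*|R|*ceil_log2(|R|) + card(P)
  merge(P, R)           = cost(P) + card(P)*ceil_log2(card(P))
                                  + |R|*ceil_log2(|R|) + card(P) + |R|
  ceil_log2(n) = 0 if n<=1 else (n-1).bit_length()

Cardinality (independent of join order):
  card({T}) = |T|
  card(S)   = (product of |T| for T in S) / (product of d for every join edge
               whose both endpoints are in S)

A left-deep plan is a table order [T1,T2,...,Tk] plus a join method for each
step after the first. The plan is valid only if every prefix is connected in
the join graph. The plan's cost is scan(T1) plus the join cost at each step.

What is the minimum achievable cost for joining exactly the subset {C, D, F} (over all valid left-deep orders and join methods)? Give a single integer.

3200

Selinger DP over subsets of {C,D,F}:
  {F}: scan cost=400, card=400
  {C}: scan cost=150, card=150
  {D}: scan cost=100, card=100
  {CF}: card=150; try (F,nl_idx)→1650, (C,hash)→3200, (C,nl_idx)→3750, (F,merge)→5500, (C,merge)→5750, (F,hash)→7500 …(+2); best=1650 via (F,nl_idx)
  {CD}: card=7500; try (D,hash)→1700, (C,merge)→2250, (D,merge)→2300, (C,hash)→2600, (C,nl_idx)→8400, (C,nl)→15100 …(+1); best=1700 via (D,hash)
  {CDF}: card=7500; try (D,hash)→3200, (D,merge)→3800, (F,hash)→16400, (D,nl)→16650, (F,nl_idx)→76700, (F,merge)→110700 …(+1); best=3200 via (D,hash)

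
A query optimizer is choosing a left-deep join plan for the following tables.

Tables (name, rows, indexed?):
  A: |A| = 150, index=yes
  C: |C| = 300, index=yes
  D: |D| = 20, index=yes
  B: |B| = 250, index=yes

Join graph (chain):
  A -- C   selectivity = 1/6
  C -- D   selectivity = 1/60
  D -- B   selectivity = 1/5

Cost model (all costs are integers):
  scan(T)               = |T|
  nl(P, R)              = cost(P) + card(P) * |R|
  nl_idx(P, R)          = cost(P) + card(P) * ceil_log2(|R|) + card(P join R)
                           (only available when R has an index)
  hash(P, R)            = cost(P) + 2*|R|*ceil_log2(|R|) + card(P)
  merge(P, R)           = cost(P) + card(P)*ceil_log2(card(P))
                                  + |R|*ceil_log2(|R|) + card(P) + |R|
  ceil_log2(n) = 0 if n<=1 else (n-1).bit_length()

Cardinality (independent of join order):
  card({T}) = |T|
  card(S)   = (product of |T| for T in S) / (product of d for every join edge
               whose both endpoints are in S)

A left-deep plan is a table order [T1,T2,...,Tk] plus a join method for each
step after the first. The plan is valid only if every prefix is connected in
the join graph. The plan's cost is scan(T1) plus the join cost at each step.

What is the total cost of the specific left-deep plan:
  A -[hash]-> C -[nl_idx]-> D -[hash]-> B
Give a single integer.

step 1: scan A: cost=150, card=150
step 2: join C via hash
    card(P join C) = 150*300/(6) = 7500
    cost = 150 + 2*300*9 + 150 = 5700
step 3: join D via nl_idx
    card(P join D) = 7500*20/(60) = 2500
    cost = 5700 + 7500*5 + 2500 = 45700
step 4: join B via hash
    card(P join B) = 2500*250/(5) = 125000
    cost = 45700 + 2*250*8 + 2500 = 52200

52200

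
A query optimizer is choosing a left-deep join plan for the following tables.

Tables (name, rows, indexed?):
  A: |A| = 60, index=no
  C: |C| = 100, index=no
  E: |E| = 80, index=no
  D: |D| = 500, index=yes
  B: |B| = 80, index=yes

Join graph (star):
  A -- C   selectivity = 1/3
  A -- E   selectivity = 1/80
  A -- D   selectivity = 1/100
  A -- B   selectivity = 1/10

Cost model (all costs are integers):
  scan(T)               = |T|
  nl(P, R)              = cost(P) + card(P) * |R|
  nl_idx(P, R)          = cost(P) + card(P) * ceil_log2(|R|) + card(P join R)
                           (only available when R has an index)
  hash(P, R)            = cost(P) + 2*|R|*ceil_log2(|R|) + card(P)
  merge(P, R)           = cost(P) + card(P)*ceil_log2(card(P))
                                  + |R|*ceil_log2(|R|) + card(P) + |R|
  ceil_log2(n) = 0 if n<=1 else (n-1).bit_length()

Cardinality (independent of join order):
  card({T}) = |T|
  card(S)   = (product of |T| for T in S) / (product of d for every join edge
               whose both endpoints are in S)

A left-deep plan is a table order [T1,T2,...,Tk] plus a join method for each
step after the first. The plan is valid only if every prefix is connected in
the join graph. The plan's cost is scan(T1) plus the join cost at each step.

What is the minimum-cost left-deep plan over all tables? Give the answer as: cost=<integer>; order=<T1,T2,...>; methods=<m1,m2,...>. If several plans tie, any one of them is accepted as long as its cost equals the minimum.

Selinger DP (subsets sized 1..n):
  {A}: scan cost=60, card=60
  {C}: scan cost=100, card=100
  {E}: scan cost=80, card=80
  {D}: scan cost=500, card=500
  {B}: scan cost=80, card=80
  {AC}: card=2000; try (A,hash)→920, (C,merge)→1280, (A,merge)→1320, (C,hash)→1520, (C,nl)→6060, (A,nl)→6100; best=920 via (A,hash)
  {AE}: card=60; try (A,hash)→880, (E,merge)→1120, (A,merge)→1140, (E,hash)→1240, (E,nl)→4860, (A,nl)→4880; best=880 via (A,hash)
  {AD}: card=300; try (D,nl_idx)→900, (A,hash)→1720, (D,merge)→5480, (A,merge)→5920, (D,hash)→9120, (D,nl)→30060 …(+1); best=900 via (D,nl_idx)
  {AB}: card=480; try (A,hash)→880, (B,nl_idx)→960, (B,merge)→1120, (A,merge)→1140, (B,hash)→1240, (B,nl)→4860 …(+1); best=880 via (A,hash)
  {ACE}: card=2000; try (C,merge)→2100, (C,hash)→2340, (E,hash)→4040, (C,nl)→6880, (E,merge)→25560, (E,nl)→160920; best=2100 via (C,merge)
  {ACD}: card=10000; try (C,hash)→2600, (C,merge)→4700, (D,hash)→11920, (D,nl_idx)→28920, (D,merge)→29920, (C,nl)→30900 …(+1); best=2600 via (C,hash)
  {ABC}: card=16000; try (C,hash)→2760, (B,hash)→4040, (C,merge)→6480, (B,merge)→25560, (B,nl_idx)→30920, (C,nl)→48880 …(+1); best=2760 via (C,hash)
  {ADE}: card=300; try (D,nl_idx)→1720, (E,hash)→2320, (E,merge)→4540, (D,merge)→6300, (D,hash)→9940, (E,nl)→24900 …(+1); best=1720 via (D,nl_idx)
  {ABE}: card=480; try (B,nl_idx)→1780, (B,merge)→1940, (B,hash)→2060, (E,hash)→2480, (B,nl)→5680, (E,merge)→6320 …(+1); best=1780 via (B,nl_idx)
  {ABD}: card=2400; try (B,hash)→2320, (B,merge)→4540, (B,nl_idx)→5400, (D,nl_idx)→7600, (D,hash)→10360, (D,merge)→10680 …(+2); best=2320 via (B,hash)
  {ACDE}: card=10000; try (C,hash)→3420, (C,merge)→5520, (D,hash)→13100, (E,hash)→13720, (D,nl_idx)→30100, (D,merge)→31100 …(+4); best=3420 via (C,hash)
  {ABCE}: card=16000; try (C,hash)→3660, (B,hash)→5220, (C,merge)→7380, (E,hash)→19880, (B,merge)→26740, (B,nl_idx)→32100 …(+4); best=3660 via (C,hash)
  {ABCD}: card=80000; try (C,hash)→6120, (B,hash)→13720, (D,hash)→27760, (C,merge)→34320, (B,nl_idx)→152600, (B,merge)→153240 …(+5); best=6120 via (C,hash)
  {ABDE}: card=2400; try (B,hash)→3140, (B,merge)→5360, (E,hash)→5840, (B,nl_idx)→6220, (D,nl_idx)→8500, (D,hash)→11260 …(+5); best=3140 via (B,hash)
  {ABCDE}: card=80000; try (C,hash)→6940, (B,hash)→14540, (D,hash)→28660, (C,merge)→35140, (E,hash)→87240, (B,nl_idx)→153420 …(+8); best=6940 via (C,hash)

cost=6940; order=E,A,D,B,C; methods=hash,nl_idx,hash,hash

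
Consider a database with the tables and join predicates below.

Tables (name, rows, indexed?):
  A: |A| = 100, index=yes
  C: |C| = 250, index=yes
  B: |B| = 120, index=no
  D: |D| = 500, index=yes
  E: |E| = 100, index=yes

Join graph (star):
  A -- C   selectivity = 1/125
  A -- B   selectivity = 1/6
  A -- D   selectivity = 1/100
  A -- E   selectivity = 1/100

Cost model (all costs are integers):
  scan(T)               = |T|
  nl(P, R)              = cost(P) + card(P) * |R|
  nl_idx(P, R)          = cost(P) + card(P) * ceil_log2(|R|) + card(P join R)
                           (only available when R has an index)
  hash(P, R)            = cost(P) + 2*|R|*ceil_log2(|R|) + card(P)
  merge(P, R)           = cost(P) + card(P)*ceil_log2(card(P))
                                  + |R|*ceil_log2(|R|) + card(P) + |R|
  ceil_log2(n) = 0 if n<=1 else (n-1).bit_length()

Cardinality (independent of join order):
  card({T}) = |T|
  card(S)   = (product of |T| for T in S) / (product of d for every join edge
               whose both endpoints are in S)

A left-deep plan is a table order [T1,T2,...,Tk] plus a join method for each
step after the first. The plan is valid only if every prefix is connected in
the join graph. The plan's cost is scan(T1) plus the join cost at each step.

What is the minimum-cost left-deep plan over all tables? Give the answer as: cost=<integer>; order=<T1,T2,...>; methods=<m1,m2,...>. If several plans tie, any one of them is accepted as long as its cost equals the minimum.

cost=7380; order=A,E,C,D,B; methods=nl_idx,nl_idx,nl_idx,hash

Selinger DP (subsets sized 1..n):
  {A}: scan cost=100, card=100
  {C}: scan cost=250, card=250
  {B}: scan cost=120, card=120
  {D}: scan cost=500, card=500
  {E}: scan cost=100, card=100
  {AC}: card=200; try (C,nl_idx)→1100, (A,hash)→1900, (A,nl_idx)→2200, (C,merge)→3150, (A,merge)→3300, (C,hash)→4200 …(+2); best=1100 via (C,nl_idx)
  {AB}: card=2000; try (A,hash)→1640, (B,merge)→1860, (B,hash)→1880, (A,merge)→1880, (A,nl_idx)→2960, (B,nl)→12100 …(+1); best=1640 via (A,hash)
  {AD}: card=500; try (D,nl_idx)→1500, (A,hash)→2400, (A,nl_idx)→4500, (D,merge)→5900, (A,merge)→6300, (D,hash)→9200 …(+2); best=1500 via (D,nl_idx)
  {AE}: card=100; try (E,nl_idx)→900, (A,nl_idx)→900, (E,hash)→1600, (A,hash)→1600, (E,merge)→1700, (A,merge)→1700 …(+2); best=900 via (E,nl_idx)
  {ABC}: card=4000; try (B,hash)→2980, (B,merge)→3860, (C,hash)→7640, (C,nl_idx)→21640, (B,nl)→25100, (C,merge)→27890 …(+1); best=2980 via (B,hash)
  {ACD}: card=1000; try (D,nl_idx)→3900, (C,hash)→6000, (C,nl_idx)→6500, (D,merge)→7900, (C,merge)→8750, (D,hash)→10300 …(+2); best=3900 via (D,nl_idx)
  {ACE}: card=200; try (C,nl_idx)→1900, (E,hash)→2700, (E,nl_idx)→2700, (E,merge)→3700, (C,merge)→3950, (C,hash)→5000 …(+2); best=1900 via (C,nl_idx)
  {ABD}: card=10000; try (B,hash)→3680, (B,merge)→7460, (D,hash)→12640, (D,nl_idx)→29640, (D,merge)→30640, (B,nl)→61500 …(+1); best=3680 via (B,hash)
  {ABE}: card=2000; try (B,merge)→2660, (B,hash)→2680, (E,hash)→5040, (B,nl)→12900, (E,nl_idx)→17640, (E,merge)→26440 …(+1); best=2660 via (B,merge)
  {ADE}: card=500; try (D,nl_idx)→2300, (E,hash)→3400, (E,nl_idx)→5500, (D,merge)→6700, (E,merge)→7300, (D,hash)→10000 …(+2); best=2300 via (D,nl_idx)
  {ABCD}: card=20000; try (B,hash)→6580, (B,merge)→15860, (D,hash)→15980, (C,hash)→17680, (D,nl_idx)→58980, (D,merge)→59980 …(+5); best=6580 via (B,hash)
  {ABCE}: card=4000; try (B,hash)→3780, (B,merge)→4660, (E,hash)→8380, (C,hash)→8660, (C,nl_idx)→22660, (B,nl)→25900 …(+5); best=3780 via (B,hash)
  {ACDE}: card=1000; try (D,nl_idx)→4700, (E,hash)→6300, (C,hash)→6800, (C,nl_idx)→7300, (D,merge)→8700, (C,merge)→9550 …(+6); best=4700 via (D,nl_idx)
  {ABDE}: card=10000; try (B,hash)→4480, (B,merge)→8260, (D,hash)→13660, (E,hash)→15080, (D,nl_idx)→30660, (D,merge)→31660 …(+5); best=4480 via (B,hash)
  {ABCDE}: card=20000; try (B,hash)→7380, (B,merge)→16660, (D,hash)→16780, (C,hash)→18480, (E,hash)→27980, (D,nl_idx)→59780 …(+9); best=7380 via (B,hash)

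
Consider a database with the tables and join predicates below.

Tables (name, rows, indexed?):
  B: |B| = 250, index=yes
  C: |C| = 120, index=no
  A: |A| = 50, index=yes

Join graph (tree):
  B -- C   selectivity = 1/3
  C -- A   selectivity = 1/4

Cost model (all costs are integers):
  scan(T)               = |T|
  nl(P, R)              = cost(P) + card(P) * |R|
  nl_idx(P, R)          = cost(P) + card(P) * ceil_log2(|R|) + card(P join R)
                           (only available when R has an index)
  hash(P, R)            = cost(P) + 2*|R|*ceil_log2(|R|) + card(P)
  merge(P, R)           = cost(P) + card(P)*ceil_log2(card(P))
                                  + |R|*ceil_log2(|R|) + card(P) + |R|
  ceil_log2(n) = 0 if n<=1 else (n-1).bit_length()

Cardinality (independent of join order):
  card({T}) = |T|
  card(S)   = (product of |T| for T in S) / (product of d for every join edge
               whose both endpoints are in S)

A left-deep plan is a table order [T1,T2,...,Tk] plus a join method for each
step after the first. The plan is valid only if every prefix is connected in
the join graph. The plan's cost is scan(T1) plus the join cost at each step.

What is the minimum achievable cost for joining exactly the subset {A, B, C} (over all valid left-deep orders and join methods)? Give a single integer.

6340

Selinger DP over subsets of {A,B,C}:
  {B}: scan cost=250, card=250
  {C}: scan cost=120, card=120
  {A}: scan cost=50, card=50
  {BC}: card=10000; try (C,hash)→2180, (B,merge)→3330, (C,merge)→3460, (B,hash)→4240, (B,nl_idx)→11080, (B,nl)→30120 …(+1); best=2180 via (C,hash)
  {AC}: card=1500; try (A,hash)→840, (C,merge)→1360, (A,merge)→1430, (C,hash)→1780, (A,nl_idx)→2340, (C,nl)→6050 …(+1); best=840 via (A,hash)
  {ABC}: card=125000; try (B,hash)→6340, (A,hash)→12780, (B,merge)→21090, (B,nl_idx)→137840, (A,merge)→152530, (A,nl_idx)→187180 …(+2); best=6340 via (B,hash)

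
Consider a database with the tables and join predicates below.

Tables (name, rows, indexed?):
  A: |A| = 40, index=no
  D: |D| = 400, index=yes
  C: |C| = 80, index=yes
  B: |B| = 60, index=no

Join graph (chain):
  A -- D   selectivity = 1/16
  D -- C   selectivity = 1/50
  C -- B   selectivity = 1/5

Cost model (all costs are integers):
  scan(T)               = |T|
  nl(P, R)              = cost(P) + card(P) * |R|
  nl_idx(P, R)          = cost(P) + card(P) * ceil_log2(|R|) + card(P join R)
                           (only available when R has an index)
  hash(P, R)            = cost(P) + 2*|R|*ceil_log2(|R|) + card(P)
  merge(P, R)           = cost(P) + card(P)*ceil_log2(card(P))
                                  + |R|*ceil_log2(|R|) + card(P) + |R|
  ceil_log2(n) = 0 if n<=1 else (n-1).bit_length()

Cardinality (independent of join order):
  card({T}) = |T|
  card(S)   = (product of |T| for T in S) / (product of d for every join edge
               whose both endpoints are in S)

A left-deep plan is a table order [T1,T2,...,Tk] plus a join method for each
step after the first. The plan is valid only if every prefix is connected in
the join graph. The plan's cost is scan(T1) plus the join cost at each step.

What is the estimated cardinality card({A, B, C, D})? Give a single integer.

Tables in S: A(40), B(60), C(80), D(400)
Edges inside S: A-D(d=16), D-C(d=50), C-B(d=5)
numerator = 40 * 60 * 80 * 400 = 76800000
denominator = 16 * 50 * 5 = 4000
card(S) = 76800000 / 4000 = 19200

19200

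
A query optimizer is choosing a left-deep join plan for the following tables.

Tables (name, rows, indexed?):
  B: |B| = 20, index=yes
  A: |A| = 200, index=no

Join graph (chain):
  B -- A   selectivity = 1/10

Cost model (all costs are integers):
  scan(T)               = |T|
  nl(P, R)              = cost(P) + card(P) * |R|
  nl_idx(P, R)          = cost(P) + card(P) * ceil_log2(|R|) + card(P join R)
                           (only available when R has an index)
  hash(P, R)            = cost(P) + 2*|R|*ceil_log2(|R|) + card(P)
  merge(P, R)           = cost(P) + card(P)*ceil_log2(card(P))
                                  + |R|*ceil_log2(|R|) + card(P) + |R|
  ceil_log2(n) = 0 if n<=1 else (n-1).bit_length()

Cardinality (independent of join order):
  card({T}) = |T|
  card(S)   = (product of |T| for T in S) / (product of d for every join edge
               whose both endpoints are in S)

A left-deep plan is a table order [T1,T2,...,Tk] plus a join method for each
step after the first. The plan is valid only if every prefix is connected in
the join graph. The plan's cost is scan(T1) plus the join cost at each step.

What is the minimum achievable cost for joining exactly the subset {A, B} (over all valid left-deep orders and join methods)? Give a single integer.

Selinger DP over subsets of {A,B}:
  {B}: scan cost=20, card=20
  {A}: scan cost=200, card=200
  {AB}: card=400; try (B,hash)→600, (B,nl_idx)→1600, (A,merge)→1940, (B,merge)→2120, (A,hash)→3240, (A,nl)→4020 …(+1); best=600 via (B,hash)

600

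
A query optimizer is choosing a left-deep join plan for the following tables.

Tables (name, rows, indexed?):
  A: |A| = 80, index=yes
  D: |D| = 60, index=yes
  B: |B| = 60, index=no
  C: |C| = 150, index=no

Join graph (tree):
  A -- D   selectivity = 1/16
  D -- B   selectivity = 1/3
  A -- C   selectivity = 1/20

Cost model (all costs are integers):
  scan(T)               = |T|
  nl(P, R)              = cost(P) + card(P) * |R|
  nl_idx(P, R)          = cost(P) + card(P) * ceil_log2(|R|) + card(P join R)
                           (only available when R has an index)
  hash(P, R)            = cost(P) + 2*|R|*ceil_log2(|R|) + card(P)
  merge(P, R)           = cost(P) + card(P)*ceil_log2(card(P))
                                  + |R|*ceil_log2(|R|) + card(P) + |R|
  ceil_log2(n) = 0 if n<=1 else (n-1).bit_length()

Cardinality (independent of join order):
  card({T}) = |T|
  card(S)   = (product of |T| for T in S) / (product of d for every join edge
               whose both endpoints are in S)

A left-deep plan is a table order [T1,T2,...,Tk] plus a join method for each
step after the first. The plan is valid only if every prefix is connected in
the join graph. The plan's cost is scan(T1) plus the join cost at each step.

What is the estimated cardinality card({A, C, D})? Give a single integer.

Tables in S: A(80), C(150), D(60)
Edges inside S: A-D(d=16), A-C(d=20)
numerator = 80 * 150 * 60 = 720000
denominator = 16 * 20 = 320
card(S) = 720000 / 320 = 2250

2250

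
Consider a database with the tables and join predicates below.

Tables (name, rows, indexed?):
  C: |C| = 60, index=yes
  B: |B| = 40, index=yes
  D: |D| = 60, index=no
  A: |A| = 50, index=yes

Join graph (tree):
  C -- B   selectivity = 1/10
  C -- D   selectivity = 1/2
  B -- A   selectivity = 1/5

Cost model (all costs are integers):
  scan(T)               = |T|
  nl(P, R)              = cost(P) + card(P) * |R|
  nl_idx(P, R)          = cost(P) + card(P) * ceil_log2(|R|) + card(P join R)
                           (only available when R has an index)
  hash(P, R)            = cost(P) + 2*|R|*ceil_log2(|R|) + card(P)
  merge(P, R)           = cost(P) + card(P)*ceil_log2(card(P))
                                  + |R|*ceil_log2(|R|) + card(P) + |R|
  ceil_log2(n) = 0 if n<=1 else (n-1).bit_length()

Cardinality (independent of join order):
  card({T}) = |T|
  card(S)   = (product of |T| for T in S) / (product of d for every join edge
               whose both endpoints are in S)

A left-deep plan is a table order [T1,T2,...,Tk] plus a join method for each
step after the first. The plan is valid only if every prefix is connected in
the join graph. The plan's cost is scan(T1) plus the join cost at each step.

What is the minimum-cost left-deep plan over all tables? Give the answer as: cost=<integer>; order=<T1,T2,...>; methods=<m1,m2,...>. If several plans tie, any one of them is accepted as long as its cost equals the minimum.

Selinger DP (subsets sized 1..n):
  {C}: scan cost=60, card=60
  {B}: scan cost=40, card=40
  {D}: scan cost=60, card=60
  {A}: scan cost=50, card=50
  {BC}: card=240; try (C,nl_idx)→520, (B,hash)→600, (B,nl_idx)→660, (C,merge)→740, (B,merge)→760, (C,hash)→800 …(+2); best=520 via (C,nl_idx)
  {CD}: card=1800; try (D,hash)→840, (C,hash)→840, (D,merge)→900, (C,merge)→900, (C,nl_idx)→2220, (D,nl)→3660 …(+1); best=840 via (D,hash)
  {AB}: card=400; try (B,hash)→580, (A,merge)→670, (B,merge)→680, (A,hash)→680, (A,nl_idx)→680, (B,nl_idx)→750 …(+2); best=580 via (B,hash)
  {BCD}: card=7200; try (D,hash)→1480, (D,merge)→3100, (B,hash)→3120, (D,nl)→14920, (B,nl_idx)→18840, (B,merge)→22720 …(+1); best=1480 via (D,hash)
  {ABC}: card=2400; try (A,hash)→1360, (C,hash)→1700, (A,merge)→3030, (A,nl_idx)→4360, (C,merge)→5000, (C,nl_idx)→5380 …(+2); best=1360 via (A,hash)
  {ABCD}: card=72000; try (D,hash)→4480, (A,hash)→9280, (D,merge)→32980, (A,merge)→102630, (A,nl_idx)→116680, (D,nl)→145360 …(+1); best=4480 via (D,hash)

cost=4480; order=B,C,A,D; methods=nl_idx,hash,hash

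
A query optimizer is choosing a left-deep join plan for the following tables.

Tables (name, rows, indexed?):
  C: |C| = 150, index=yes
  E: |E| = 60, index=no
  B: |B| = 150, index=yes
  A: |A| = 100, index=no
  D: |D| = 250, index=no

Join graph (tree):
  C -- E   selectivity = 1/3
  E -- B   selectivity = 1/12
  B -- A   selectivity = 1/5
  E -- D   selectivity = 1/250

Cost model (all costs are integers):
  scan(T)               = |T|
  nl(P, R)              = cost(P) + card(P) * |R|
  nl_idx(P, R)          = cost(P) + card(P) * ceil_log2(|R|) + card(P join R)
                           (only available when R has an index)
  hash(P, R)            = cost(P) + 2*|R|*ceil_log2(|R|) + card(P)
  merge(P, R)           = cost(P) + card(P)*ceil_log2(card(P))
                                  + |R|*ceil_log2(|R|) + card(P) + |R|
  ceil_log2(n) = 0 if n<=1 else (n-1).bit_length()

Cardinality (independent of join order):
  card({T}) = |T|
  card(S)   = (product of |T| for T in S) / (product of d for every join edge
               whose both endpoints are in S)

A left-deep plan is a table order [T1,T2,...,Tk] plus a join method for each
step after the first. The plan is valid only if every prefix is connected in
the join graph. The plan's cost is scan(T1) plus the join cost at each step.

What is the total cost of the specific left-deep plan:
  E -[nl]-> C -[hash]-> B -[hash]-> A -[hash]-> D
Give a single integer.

step 1: scan E: cost=60, card=60
step 2: join C via nl
    card(P join C) = 60*150/(3) = 3000
    cost = 60 + 60*150 = 9060
step 3: join B via hash
    card(P join B) = 3000*150/(12) = 37500
    cost = 9060 + 2*150*8 + 3000 = 14460
step 4: join A via hash
    card(P join A) = 37500*100/(5) = 750000
    cost = 14460 + 2*100*7 + 37500 = 53360
step 5: join D via hash
    card(P join D) = 750000*250/(250) = 750000
    cost = 53360 + 2*250*8 + 750000 = 807360

807360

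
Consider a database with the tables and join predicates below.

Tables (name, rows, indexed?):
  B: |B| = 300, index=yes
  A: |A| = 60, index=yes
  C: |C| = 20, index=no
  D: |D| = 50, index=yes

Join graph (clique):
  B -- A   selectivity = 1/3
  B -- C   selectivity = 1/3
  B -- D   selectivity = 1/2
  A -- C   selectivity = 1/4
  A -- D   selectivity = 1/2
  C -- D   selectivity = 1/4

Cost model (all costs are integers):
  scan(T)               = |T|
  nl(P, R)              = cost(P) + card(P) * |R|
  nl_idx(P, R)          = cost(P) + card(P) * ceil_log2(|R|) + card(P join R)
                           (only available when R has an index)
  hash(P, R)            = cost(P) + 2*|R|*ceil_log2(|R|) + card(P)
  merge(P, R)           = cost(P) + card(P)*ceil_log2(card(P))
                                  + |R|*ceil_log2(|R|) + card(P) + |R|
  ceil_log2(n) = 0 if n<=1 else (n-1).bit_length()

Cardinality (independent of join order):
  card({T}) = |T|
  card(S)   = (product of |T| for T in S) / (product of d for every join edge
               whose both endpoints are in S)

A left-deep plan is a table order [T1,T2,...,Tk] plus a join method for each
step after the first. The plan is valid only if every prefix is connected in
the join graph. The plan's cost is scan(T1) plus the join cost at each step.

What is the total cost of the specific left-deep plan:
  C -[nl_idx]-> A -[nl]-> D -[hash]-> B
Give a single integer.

22715

step 1: scan C: cost=20, card=20
step 2: join A via nl_idx
    card(P join A) = 20*60/(4) = 300
    cost = 20 + 20*6 + 300 = 440
step 3: join D via nl
    card(P join D) = 300*50/(2*4) = 1875
    cost = 440 + 300*50 = 15440
step 4: join B via hash
    card(P join B) = 1875*300/(3*3*2) = 31250
    cost = 15440 + 2*300*9 + 1875 = 22715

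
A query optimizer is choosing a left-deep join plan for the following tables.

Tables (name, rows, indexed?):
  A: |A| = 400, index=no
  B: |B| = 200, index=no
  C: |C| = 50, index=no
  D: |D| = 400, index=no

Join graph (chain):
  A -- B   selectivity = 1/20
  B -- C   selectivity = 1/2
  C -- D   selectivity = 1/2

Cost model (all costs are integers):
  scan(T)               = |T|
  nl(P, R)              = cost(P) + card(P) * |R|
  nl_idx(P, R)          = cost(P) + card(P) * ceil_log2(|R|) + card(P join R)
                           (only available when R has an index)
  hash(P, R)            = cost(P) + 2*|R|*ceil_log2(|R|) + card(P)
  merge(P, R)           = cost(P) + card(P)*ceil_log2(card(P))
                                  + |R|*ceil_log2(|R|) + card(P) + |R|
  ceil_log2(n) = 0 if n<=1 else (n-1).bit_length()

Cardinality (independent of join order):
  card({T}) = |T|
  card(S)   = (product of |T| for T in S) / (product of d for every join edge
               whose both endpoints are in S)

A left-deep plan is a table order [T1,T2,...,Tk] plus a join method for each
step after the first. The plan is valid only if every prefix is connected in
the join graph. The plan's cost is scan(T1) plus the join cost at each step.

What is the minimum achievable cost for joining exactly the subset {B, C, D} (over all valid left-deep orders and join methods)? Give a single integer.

13200

Selinger DP over subsets of {B,C,D}:
  {B}: scan cost=200, card=200
  {C}: scan cost=50, card=50
  {D}: scan cost=400, card=400
  {BC}: card=5000; try (C,hash)→1000, (B,merge)→2200, (C,merge)→2350, (B,hash)→3300, (B,nl)→10050, (C,nl)→10200; best=1000 via (C,hash)
  {CD}: card=10000; try (C,hash)→1400, (D,merge)→4400, (C,merge)→4750, (D,hash)→7300, (D,nl)→20050, (C,nl)→20400; best=1400 via (C,hash)
  {BCD}: card=1000000; try (D,hash)→13200, (B,hash)→14600, (D,merge)→75000, (B,merge)→153200, (D,nl)→2001000, (B,nl)→2001400; best=13200 via (D,hash)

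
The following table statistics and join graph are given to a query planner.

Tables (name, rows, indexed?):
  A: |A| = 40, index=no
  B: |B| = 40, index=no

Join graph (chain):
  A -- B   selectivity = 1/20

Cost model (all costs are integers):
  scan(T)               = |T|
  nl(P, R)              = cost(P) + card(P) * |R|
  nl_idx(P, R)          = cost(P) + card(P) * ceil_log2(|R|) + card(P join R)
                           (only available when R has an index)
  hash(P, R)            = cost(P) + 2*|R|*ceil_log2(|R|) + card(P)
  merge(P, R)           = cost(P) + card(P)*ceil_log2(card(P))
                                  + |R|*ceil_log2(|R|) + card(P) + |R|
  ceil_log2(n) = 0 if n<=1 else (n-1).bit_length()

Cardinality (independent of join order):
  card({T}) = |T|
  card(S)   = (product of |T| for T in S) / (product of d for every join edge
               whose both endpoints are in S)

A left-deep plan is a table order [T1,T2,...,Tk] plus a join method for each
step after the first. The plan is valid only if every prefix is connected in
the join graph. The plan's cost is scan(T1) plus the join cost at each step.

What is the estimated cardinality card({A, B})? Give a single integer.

Tables in S: A(40), B(40)
Edges inside S: A-B(d=20)
numerator = 40 * 40 = 1600
denominator = 20 = 20
card(S) = 1600 / 20 = 80

80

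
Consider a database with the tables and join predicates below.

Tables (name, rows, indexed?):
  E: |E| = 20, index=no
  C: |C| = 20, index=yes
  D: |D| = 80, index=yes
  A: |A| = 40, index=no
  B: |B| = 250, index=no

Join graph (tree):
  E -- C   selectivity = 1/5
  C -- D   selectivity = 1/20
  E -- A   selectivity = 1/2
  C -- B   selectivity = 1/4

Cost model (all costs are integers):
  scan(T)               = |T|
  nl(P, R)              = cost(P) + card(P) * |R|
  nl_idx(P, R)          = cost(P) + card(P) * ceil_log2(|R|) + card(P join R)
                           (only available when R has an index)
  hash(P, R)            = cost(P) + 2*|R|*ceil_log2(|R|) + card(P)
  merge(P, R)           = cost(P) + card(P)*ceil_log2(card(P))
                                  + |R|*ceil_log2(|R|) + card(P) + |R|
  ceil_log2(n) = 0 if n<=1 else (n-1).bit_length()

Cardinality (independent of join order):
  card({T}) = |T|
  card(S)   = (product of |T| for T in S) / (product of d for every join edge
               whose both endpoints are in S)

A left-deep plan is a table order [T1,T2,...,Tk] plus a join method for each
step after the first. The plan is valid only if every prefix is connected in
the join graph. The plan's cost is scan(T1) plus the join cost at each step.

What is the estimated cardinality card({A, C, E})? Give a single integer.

Tables in S: A(40), C(20), E(20)
Edges inside S: E-C(d=5), E-A(d=2)
numerator = 40 * 20 * 20 = 16000
denominator = 5 * 2 = 10
card(S) = 16000 / 10 = 1600

1600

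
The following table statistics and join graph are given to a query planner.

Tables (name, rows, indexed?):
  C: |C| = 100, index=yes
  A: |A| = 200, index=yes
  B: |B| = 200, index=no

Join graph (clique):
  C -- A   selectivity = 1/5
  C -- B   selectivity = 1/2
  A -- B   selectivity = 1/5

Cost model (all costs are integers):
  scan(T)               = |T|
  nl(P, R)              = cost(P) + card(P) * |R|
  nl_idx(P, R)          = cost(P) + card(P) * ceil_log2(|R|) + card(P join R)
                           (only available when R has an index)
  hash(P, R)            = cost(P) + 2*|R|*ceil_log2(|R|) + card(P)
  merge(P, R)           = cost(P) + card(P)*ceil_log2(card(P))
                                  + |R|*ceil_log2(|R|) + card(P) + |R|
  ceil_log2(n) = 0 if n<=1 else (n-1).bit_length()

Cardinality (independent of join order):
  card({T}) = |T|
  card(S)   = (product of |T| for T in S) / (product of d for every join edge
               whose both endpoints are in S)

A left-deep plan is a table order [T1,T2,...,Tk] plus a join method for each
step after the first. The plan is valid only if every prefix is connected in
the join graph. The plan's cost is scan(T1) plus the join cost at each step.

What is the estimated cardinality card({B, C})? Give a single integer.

Tables in S: B(200), C(100)
Edges inside S: C-B(d=2)
numerator = 200 * 100 = 20000
denominator = 2 = 2
card(S) = 20000 / 2 = 10000

10000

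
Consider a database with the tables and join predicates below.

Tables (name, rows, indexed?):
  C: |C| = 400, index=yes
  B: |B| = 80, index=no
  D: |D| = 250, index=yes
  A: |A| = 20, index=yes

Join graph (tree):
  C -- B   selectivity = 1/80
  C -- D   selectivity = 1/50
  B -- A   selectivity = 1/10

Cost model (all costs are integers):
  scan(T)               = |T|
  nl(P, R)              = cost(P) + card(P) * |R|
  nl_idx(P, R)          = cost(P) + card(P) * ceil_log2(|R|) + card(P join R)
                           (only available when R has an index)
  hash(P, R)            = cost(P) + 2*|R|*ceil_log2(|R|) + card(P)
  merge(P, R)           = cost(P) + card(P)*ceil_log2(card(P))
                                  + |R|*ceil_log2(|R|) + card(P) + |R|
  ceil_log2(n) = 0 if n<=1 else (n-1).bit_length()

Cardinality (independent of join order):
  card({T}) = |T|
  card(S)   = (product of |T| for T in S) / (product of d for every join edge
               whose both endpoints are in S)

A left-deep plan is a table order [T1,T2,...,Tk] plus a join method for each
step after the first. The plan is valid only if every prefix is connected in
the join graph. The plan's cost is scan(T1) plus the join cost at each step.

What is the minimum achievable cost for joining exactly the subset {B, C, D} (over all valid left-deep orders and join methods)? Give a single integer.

5600

Selinger DP over subsets of {B,C,D}:
  {C}: scan cost=400, card=400
  {B}: scan cost=80, card=80
  {D}: scan cost=250, card=250
  {BC}: card=400; try (C,nl_idx)→1200, (B,hash)→1920, (C,merge)→4720, (B,merge)→5040, (C,hash)→7360, (C,nl)→32080 …(+1); best=1200 via (C,nl_idx)
  {CD}: card=2000; try (C,nl_idx)→4500, (D,hash)→4800, (D,nl_idx)→5600, (C,merge)→6500, (D,merge)→6650, (C,hash)→7700 …(+2); best=4500 via (C,nl_idx)
  {BCD}: card=2000; try (D,hash)→5600, (D,nl_idx)→6400, (D,merge)→7450, (B,hash)→7620, (B,merge)→29140, (D,nl)→101200 …(+1); best=5600 via (D,hash)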